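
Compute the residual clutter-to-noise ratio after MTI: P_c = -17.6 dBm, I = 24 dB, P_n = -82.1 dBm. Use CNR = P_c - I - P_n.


CNR = -17.6 - 24 - (-82.1) = 40.5 dB

40.5 dB


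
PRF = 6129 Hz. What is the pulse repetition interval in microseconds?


PRI = 1/6129 = 0.0001631588 s = 163.2 us

163.2 us


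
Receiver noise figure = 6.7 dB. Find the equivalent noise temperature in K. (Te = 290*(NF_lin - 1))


NF_lin = 10^(6.7/10) = 4.677351
Te = 290 * (4.677351 - 1) = 1066.4 K

1066.4 K


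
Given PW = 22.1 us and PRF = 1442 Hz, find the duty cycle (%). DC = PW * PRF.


DC = 22.1e-6 * 1442 * 100 = 3.19%

3.19%


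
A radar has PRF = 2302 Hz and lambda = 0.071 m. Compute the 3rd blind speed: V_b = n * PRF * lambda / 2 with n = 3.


V_blind = 3 * 2302 * 0.071 / 2 = 245.2 m/s

245.2 m/s


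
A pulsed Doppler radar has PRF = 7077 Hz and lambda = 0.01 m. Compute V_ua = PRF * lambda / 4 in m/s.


V_ua = 7077 * 0.01 / 4 = 17.7 m/s

17.7 m/s


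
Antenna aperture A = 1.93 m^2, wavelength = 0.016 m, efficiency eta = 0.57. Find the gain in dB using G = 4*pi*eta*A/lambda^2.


G_linear = 4*pi*0.57*1.93/0.016^2 = 54001.03
G_dB = 10*log10(54001.03) = 47.3 dB

47.3 dB


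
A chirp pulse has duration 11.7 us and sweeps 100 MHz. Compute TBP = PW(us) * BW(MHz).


TBP = 11.7 * 100 = 1170.0

1170.0


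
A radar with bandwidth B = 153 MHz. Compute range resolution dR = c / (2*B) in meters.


dR = 3e8 / (2 * 153000000.0) = 0.98 m

0.98 m


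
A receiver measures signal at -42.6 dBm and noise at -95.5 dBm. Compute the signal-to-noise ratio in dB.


SNR = -42.6 - (-95.5) = 52.9 dB

52.9 dB


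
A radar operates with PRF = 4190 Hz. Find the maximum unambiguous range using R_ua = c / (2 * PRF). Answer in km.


R_ua = 3e8 / (2 * 4190) = 35799.5 m = 35.8 km

35.8 km


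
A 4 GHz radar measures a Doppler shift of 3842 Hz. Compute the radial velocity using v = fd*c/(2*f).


v = 3842 * 3e8 / (2 * 4000000000.0) = 144.1 m/s

144.1 m/s


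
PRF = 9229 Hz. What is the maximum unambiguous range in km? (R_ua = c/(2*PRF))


R_ua = 3e8 / (2 * 9229) = 16253.1 m = 16.3 km

16.3 km


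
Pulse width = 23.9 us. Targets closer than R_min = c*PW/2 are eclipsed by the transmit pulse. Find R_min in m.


R_min = 3e8 * 23.9e-6 / 2 = 3585.0 m

3585.0 m


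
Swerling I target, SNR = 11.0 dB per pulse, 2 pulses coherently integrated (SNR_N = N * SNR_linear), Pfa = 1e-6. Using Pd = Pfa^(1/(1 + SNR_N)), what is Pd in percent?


SNR_lin = 10^(11.0/10) = 12.58925
SNR_N = 2 * 12.58925 = 25.1785
1/(1 + SNR_N) = 1/26.1785 = 0.0381993
Pd = (1e-6)^0.0381993 = 0.58994
Pd = 59.0%

59.0%


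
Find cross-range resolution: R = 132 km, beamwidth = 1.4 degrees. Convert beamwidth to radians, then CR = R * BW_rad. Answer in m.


BW_rad = 0.02443461
CR = 132000 * 0.02443461 = 3225.4 m

3225.4 m


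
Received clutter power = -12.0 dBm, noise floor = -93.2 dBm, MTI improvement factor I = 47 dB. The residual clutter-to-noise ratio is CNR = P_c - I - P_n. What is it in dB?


CNR = -12.0 - 47 - (-93.2) = 34.2 dB

34.2 dB


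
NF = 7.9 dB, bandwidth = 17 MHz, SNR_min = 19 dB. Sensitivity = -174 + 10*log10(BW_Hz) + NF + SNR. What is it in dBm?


10*log10(17000000.0) = 72.3
S = -174 + 72.3 + 7.9 + 19 = -74.8 dBm

-74.8 dBm


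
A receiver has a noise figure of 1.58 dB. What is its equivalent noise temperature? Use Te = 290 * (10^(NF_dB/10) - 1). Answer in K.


NF_lin = 10^(1.58/10) = 1.438799
Te = 290 * (1.438799 - 1) = 127.3 K

127.3 K


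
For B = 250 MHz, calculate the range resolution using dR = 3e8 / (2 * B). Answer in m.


dR = 3e8 / (2 * 250000000.0) = 0.6 m

0.6 m


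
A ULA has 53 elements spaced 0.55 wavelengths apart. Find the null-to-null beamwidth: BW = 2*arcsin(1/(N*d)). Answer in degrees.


1/(N*d) = 1/(53*0.55) = 0.034305
BW = 2*arcsin(0.034305) = 3.9 degrees

3.9 degrees


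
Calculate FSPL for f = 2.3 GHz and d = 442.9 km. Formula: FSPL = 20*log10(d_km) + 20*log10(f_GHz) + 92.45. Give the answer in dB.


20*log10(442.9) = 52.93
20*log10(2.3) = 7.23
FSPL = 152.6 dB

152.6 dB


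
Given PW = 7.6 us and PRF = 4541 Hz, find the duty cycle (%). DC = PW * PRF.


DC = 7.6e-6 * 4541 * 100 = 3.45%

3.45%


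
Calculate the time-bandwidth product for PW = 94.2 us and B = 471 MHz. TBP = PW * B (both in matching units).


TBP = 94.2 * 471 = 44368.2

44368.2


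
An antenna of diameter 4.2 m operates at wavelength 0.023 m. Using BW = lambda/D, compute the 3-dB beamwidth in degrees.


BW_rad = 0.023 / 4.2 = 0.005476
BW_deg = 0.31 degrees

0.31 degrees


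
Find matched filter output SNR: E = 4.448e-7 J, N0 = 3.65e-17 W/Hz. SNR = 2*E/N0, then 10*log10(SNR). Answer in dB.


SNR_lin = 2 * 4.448e-7 / 3.65e-17 = 2.437e10
SNR_dB = 10*log10(2.437e10) = 103.9 dB

103.9 dB


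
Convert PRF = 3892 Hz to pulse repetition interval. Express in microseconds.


PRI = 1/3892 = 0.0002569373 s = 256.9 us

256.9 us


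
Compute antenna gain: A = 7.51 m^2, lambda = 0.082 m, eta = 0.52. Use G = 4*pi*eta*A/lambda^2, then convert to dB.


G_linear = 4*pi*0.52*7.51/0.082^2 = 7298.36
G_dB = 10*log10(7298.36) = 38.6 dB

38.6 dB


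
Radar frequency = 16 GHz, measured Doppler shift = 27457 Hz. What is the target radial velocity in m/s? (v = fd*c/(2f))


v = 27457 * 3e8 / (2 * 16000000000.0) = 257.4 m/s

257.4 m/s


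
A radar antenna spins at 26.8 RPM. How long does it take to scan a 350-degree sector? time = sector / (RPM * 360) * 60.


t = 350 / (26.8 * 360) * 60 = 2.18 s

2.18 s


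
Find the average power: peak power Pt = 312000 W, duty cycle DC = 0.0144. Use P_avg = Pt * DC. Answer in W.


P_avg = 312000 * 0.0144 = 4492.8 W

4492.8 W


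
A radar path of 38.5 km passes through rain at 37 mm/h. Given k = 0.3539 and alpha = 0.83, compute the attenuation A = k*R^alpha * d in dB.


gamma = 0.3539 * 37^0.83 = 7.087417 dB/km
A = 7.087417 * 38.5 = 272.87 dB

272.87 dB


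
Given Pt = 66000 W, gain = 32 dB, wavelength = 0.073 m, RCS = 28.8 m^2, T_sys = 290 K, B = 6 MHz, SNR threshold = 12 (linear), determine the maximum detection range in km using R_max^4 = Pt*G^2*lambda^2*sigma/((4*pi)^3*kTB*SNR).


G_lin = 10^(32/10) = 1584.893192
R^4 = 66000 * 1584.893192^2 * 0.073^2 * 28.8 / ((4*pi)^3 * 1.38e-23 * 290 * 6000000.0 * 12)
R^4 = 4.44983e19 m^4
R_max = (4.44983e19)^(1/4) = 81674.4 m = 81.7 km

81.7 km


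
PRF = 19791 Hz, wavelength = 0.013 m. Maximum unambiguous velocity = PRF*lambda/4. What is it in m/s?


V_ua = 19791 * 0.013 / 4 = 64.3 m/s

64.3 m/s


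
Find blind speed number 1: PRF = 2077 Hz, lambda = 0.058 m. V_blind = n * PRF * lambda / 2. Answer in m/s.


V_blind = 1 * 2077 * 0.058 / 2 = 60.2 m/s

60.2 m/s


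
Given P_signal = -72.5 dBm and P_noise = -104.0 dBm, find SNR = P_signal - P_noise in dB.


SNR = -72.5 - (-104.0) = 31.5 dB

31.5 dB


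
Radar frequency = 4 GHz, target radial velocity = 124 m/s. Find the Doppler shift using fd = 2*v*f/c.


fd = 2 * 124 * 4000000000.0 / 3e8 = 3306.7 Hz

3306.7 Hz


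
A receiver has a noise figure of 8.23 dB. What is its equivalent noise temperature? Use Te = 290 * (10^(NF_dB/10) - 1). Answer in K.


NF_lin = 10^(8.23/10) = 6.652732
Te = 290 * (6.652732 - 1) = 1639.3 K

1639.3 K


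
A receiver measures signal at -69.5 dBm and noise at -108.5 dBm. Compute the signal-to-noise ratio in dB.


SNR = -69.5 - (-108.5) = 39.0 dB

39.0 dB


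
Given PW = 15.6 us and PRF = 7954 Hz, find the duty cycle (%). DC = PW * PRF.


DC = 15.6e-6 * 7954 * 100 = 12.41%

12.41%


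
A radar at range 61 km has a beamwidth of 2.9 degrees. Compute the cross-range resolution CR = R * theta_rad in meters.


BW_rad = 0.050614548
CR = 61000 * 0.050614548 = 3087.5 m

3087.5 m


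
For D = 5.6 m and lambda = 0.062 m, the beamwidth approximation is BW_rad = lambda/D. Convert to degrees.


BW_rad = 0.062 / 5.6 = 0.011071
BW_deg = 0.63 degrees

0.63 degrees


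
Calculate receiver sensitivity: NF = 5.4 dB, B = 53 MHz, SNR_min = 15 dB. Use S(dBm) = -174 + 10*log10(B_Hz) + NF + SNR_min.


10*log10(53000000.0) = 77.24
S = -174 + 77.24 + 5.4 + 15 = -76.4 dBm

-76.4 dBm


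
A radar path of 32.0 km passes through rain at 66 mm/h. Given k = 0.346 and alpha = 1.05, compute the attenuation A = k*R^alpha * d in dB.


gamma = 0.346 * 66^1.05 = 28.157703 dB/km
A = 28.157703 * 32.0 = 901.05 dB

901.05 dB


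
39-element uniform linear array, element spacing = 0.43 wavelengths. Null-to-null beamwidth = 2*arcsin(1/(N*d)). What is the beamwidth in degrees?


1/(N*d) = 1/(39*0.43) = 0.05963
BW = 2*arcsin(0.05963) = 6.8 degrees

6.8 degrees


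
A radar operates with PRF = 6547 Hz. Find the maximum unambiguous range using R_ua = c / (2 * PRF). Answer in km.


R_ua = 3e8 / (2 * 6547) = 22911.3 m = 22.9 km

22.9 km


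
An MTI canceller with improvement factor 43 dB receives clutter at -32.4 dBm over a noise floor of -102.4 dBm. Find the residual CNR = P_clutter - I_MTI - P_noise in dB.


CNR = -32.4 - 43 - (-102.4) = 27.0 dB

27.0 dB


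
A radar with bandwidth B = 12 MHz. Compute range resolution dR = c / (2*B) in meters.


dR = 3e8 / (2 * 12000000.0) = 12.5 m

12.5 m


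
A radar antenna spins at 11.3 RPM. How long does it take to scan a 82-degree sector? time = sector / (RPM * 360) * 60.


t = 82 / (11.3 * 360) * 60 = 1.21 s

1.21 s


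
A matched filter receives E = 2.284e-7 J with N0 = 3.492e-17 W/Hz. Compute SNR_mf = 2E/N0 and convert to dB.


SNR_lin = 2 * 2.284e-7 / 3.492e-17 = 1.308e10
SNR_dB = 10*log10(1.308e10) = 101.2 dB

101.2 dB


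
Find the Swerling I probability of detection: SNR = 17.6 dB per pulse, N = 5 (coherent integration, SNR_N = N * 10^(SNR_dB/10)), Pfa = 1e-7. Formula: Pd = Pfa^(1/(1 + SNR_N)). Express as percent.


SNR_lin = 10^(17.6/10) = 57.54399
SNR_N = 5 * 57.54399 = 287.71995
1/(1 + SNR_N) = 1/288.71995 = 0.0034636
Pd = (1e-7)^0.0034636 = 0.9457
Pd = 94.6%

94.6%


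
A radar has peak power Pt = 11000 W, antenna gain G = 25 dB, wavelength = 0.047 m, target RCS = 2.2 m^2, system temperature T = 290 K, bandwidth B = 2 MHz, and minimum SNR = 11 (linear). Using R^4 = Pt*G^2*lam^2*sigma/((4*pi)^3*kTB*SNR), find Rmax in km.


G_lin = 10^(25/10) = 316.227766
R^4 = 11000 * 316.227766^2 * 0.047^2 * 2.2 / ((4*pi)^3 * 1.38e-23 * 290 * 2000000.0 * 11)
R^4 = 3.05972e16 m^4
R_max = (3.05972e16)^(1/4) = 13225.8 m = 13.2 km

13.2 km


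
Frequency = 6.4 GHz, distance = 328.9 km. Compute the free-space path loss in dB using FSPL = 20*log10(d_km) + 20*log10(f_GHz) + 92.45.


20*log10(328.9) = 50.34
20*log10(6.4) = 16.12
FSPL = 158.9 dB

158.9 dB


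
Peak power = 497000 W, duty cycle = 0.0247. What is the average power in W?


P_avg = 497000 * 0.0247 = 12275.9 W

12275.9 W


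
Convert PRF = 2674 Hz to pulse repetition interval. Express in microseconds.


PRI = 1/2674 = 0.0003739716 s = 374.0 us

374.0 us


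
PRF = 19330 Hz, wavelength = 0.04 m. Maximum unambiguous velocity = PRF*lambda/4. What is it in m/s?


V_ua = 19330 * 0.04 / 4 = 193.3 m/s

193.3 m/s


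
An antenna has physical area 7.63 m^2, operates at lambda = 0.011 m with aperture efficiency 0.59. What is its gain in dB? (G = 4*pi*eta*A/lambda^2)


G_linear = 4*pi*0.59*7.63/0.011^2 = 467520.91
G_dB = 10*log10(467520.91) = 56.7 dB

56.7 dB


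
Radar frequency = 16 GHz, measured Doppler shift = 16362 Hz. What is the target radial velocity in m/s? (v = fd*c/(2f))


v = 16362 * 3e8 / (2 * 16000000000.0) = 153.4 m/s

153.4 m/s


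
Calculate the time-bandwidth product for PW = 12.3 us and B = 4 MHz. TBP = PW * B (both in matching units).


TBP = 12.3 * 4 = 49.2

49.2


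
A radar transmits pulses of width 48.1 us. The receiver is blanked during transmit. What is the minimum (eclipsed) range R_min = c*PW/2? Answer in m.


R_min = 3e8 * 48.1e-6 / 2 = 7215.0 m

7215.0 m


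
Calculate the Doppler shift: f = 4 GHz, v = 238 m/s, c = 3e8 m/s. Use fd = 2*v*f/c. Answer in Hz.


fd = 2 * 238 * 4000000000.0 / 3e8 = 6346.7 Hz

6346.7 Hz


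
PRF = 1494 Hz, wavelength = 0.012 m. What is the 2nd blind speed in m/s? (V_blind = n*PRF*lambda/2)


V_blind = 2 * 1494 * 0.012 / 2 = 17.9 m/s

17.9 m/s


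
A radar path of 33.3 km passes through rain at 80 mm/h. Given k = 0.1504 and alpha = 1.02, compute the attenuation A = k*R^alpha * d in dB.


gamma = 0.1504 * 80^1.02 = 13.134079 dB/km
A = 13.134079 * 33.3 = 437.36 dB

437.36 dB


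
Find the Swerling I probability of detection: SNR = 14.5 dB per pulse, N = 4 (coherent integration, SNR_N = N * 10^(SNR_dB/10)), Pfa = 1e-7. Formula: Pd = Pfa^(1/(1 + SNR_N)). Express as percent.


SNR_lin = 10^(14.5/10) = 28.18383
SNR_N = 4 * 28.18383 = 112.73532
1/(1 + SNR_N) = 1/113.73532 = 0.0087923
Pd = (1e-7)^0.0087923 = 0.86787
Pd = 86.8%

86.8%


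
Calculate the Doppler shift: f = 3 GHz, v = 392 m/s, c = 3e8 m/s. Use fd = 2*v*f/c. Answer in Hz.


fd = 2 * 392 * 3000000000.0 / 3e8 = 7840.0 Hz

7840.0 Hz


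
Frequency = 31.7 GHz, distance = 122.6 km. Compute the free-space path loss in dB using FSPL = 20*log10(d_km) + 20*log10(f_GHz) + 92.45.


20*log10(122.6) = 41.77
20*log10(31.7) = 30.02
FSPL = 164.2 dB

164.2 dB


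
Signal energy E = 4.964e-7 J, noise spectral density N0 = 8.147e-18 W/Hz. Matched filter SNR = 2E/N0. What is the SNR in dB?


SNR_lin = 2 * 4.964e-7 / 8.147e-18 = 1.219e11
SNR_dB = 10*log10(1.219e11) = 110.9 dB

110.9 dB


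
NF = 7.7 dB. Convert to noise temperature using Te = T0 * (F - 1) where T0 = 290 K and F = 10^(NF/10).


NF_lin = 10^(7.7/10) = 5.888437
Te = 290 * (5.888437 - 1) = 1417.6 K

1417.6 K


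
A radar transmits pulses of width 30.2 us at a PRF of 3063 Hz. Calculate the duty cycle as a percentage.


DC = 30.2e-6 * 3063 * 100 = 9.25%

9.25%


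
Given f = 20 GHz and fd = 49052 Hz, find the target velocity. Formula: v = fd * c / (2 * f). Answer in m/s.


v = 49052 * 3e8 / (2 * 20000000000.0) = 367.9 m/s

367.9 m/s


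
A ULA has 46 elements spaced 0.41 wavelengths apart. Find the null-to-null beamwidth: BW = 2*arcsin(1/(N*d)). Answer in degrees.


1/(N*d) = 1/(46*0.41) = 0.053022
BW = 2*arcsin(0.053022) = 6.1 degrees

6.1 degrees


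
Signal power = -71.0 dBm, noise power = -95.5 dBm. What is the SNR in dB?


SNR = -71.0 - (-95.5) = 24.5 dB

24.5 dB


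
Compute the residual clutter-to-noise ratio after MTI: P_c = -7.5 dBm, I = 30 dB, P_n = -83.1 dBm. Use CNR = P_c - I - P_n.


CNR = -7.5 - 30 - (-83.1) = 45.6 dB

45.6 dB


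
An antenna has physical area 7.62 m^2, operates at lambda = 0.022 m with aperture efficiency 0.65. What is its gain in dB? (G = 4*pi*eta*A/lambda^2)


G_linear = 4*pi*0.65*7.62/0.022^2 = 128597.59
G_dB = 10*log10(128597.59) = 51.1 dB

51.1 dB


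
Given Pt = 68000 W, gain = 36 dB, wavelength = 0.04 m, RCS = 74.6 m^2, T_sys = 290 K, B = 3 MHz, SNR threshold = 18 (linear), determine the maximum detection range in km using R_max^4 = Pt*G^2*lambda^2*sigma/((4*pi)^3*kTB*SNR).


G_lin = 10^(36/10) = 3981.071706
R^4 = 68000 * 3981.071706^2 * 0.04^2 * 74.6 / ((4*pi)^3 * 1.38e-23 * 290 * 3000000.0 * 18)
R^4 = 2.99963e20 m^4
R_max = (2.99963e20)^(1/4) = 131603.3 m = 131.6 km

131.6 km


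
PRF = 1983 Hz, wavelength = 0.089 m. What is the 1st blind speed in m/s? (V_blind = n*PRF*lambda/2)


V_blind = 1 * 1983 * 0.089 / 2 = 88.2 m/s

88.2 m/s


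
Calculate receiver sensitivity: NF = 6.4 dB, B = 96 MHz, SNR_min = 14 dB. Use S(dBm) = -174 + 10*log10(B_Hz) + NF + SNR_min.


10*log10(96000000.0) = 79.82
S = -174 + 79.82 + 6.4 + 14 = -73.8 dBm

-73.8 dBm


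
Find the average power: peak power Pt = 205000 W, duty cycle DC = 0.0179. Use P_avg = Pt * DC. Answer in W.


P_avg = 205000 * 0.0179 = 3669.5 W

3669.5 W


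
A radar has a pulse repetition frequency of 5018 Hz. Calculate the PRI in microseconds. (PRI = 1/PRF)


PRI = 1/5018 = 0.0001992826 s = 199.3 us

199.3 us


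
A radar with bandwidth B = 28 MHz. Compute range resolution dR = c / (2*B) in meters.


dR = 3e8 / (2 * 28000000.0) = 5.36 m

5.36 m


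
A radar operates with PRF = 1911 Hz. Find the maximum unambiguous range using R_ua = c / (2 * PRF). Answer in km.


R_ua = 3e8 / (2 * 1911) = 78492.9 m = 78.5 km

78.5 km


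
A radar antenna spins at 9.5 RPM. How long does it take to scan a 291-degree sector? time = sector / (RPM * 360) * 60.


t = 291 / (9.5 * 360) * 60 = 5.11 s

5.11 s


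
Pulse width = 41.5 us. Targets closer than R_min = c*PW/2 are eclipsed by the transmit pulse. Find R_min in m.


R_min = 3e8 * 41.5e-6 / 2 = 6225.0 m

6225.0 m


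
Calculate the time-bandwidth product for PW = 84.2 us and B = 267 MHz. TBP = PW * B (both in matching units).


TBP = 84.2 * 267 = 22481.4

22481.4


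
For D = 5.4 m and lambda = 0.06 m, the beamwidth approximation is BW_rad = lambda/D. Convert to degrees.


BW_rad = 0.06 / 5.4 = 0.011111
BW_deg = 0.64 degrees

0.64 degrees


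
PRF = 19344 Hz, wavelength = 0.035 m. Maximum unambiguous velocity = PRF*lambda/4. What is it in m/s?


V_ua = 19344 * 0.035 / 4 = 169.3 m/s

169.3 m/s


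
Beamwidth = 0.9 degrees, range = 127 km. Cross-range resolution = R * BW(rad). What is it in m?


BW_rad = 0.015707963
CR = 127000 * 0.015707963 = 1994.9 m

1994.9 m


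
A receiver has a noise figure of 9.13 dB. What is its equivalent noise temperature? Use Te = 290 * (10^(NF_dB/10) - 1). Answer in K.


NF_lin = 10^(9.13/10) = 8.184648
Te = 290 * (8.184648 - 1) = 2083.5 K

2083.5 K


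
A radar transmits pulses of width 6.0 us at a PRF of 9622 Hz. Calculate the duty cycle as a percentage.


DC = 6.0e-6 * 9622 * 100 = 5.77%

5.77%


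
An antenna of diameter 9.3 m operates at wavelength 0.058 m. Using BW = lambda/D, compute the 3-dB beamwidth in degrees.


BW_rad = 0.058 / 9.3 = 0.006237
BW_deg = 0.36 degrees

0.36 degrees


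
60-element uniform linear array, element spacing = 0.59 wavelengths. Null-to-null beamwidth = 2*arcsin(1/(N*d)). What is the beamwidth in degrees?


1/(N*d) = 1/(60*0.59) = 0.028249
BW = 2*arcsin(0.028249) = 3.2 degrees

3.2 degrees


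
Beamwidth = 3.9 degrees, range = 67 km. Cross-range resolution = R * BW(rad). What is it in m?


BW_rad = 0.068067841
CR = 67000 * 0.068067841 = 4560.5 m

4560.5 m


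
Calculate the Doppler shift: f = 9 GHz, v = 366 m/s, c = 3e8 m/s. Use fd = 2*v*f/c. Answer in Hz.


fd = 2 * 366 * 9000000000.0 / 3e8 = 21960.0 Hz

21960.0 Hz


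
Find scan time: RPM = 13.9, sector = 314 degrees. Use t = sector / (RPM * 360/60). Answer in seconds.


t = 314 / (13.9 * 360) * 60 = 3.76 s

3.76 s


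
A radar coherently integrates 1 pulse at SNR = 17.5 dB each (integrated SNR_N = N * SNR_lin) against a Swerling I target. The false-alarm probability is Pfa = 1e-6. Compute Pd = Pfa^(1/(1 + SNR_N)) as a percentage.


SNR_lin = 10^(17.5/10) = 56.23413
SNR_N = 1 * 56.23413 = 56.23413
1/(1 + SNR_N) = 1/57.23413 = 0.0174721
Pd = (1e-6)^0.0174721 = 0.78554
Pd = 78.6%

78.6%


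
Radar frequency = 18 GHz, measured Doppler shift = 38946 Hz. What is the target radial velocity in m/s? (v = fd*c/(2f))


v = 38946 * 3e8 / (2 * 18000000000.0) = 324.6 m/s

324.6 m/s


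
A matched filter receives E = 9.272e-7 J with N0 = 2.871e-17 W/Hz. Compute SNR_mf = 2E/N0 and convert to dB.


SNR_lin = 2 * 9.272e-7 / 2.871e-17 = 6.459e10
SNR_dB = 10*log10(6.459e10) = 108.1 dB

108.1 dB


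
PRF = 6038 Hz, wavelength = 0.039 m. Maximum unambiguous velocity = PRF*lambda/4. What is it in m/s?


V_ua = 6038 * 0.039 / 4 = 58.9 m/s

58.9 m/s


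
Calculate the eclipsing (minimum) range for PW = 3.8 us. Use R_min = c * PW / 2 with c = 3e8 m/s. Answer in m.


R_min = 3e8 * 3.8e-6 / 2 = 570.0 m

570.0 m


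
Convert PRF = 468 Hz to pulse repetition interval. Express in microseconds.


PRI = 1/468 = 0.0021367521 s = 2136.8 us

2136.8 us


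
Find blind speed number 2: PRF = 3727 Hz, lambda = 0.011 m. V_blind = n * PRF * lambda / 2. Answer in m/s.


V_blind = 2 * 3727 * 0.011 / 2 = 41.0 m/s

41.0 m/s


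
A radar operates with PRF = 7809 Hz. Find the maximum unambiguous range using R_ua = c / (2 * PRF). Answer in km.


R_ua = 3e8 / (2 * 7809) = 19208.6 m = 19.2 km

19.2 km


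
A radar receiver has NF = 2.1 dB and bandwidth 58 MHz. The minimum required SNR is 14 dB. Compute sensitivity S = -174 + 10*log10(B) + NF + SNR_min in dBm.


10*log10(58000000.0) = 77.63
S = -174 + 77.63 + 2.1 + 14 = -80.3 dBm

-80.3 dBm


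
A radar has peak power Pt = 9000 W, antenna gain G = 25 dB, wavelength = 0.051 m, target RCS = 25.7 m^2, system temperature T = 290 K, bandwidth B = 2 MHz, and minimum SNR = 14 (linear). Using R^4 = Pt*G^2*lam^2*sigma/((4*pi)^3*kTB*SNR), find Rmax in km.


G_lin = 10^(25/10) = 316.227766
R^4 = 9000 * 316.227766^2 * 0.051^2 * 25.7 / ((4*pi)^3 * 1.38e-23 * 290 * 2000000.0 * 14)
R^4 = 2.70552e17 m^4
R_max = (2.70552e17)^(1/4) = 22806.7 m = 22.8 km

22.8 km


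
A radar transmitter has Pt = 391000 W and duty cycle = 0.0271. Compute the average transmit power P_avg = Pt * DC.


P_avg = 391000 * 0.0271 = 10596.1 W

10596.1 W


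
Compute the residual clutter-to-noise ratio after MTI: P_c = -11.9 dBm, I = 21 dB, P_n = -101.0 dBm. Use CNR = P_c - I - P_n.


CNR = -11.9 - 21 - (-101.0) = 68.1 dB

68.1 dB


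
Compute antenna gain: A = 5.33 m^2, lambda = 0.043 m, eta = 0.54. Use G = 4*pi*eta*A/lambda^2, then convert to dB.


G_linear = 4*pi*0.54*5.33/0.043^2 = 19561.13
G_dB = 10*log10(19561.13) = 42.9 dB

42.9 dB


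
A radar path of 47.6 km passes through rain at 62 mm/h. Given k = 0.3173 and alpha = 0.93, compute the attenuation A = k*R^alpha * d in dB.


gamma = 0.3173 * 62^0.93 = 14.7365 dB/km
A = 14.7365 * 47.6 = 701.46 dB

701.46 dB


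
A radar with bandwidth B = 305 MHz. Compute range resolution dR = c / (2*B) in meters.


dR = 3e8 / (2 * 305000000.0) = 0.49 m

0.49 m


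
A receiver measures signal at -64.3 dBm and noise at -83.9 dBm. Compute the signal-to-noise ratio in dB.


SNR = -64.3 - (-83.9) = 19.6 dB

19.6 dB


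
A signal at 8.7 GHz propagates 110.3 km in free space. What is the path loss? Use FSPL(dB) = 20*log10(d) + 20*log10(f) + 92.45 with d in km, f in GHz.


20*log10(110.3) = 40.85
20*log10(8.7) = 18.79
FSPL = 152.1 dB

152.1 dB


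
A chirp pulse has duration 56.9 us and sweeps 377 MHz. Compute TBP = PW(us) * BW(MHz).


TBP = 56.9 * 377 = 21451.3

21451.3


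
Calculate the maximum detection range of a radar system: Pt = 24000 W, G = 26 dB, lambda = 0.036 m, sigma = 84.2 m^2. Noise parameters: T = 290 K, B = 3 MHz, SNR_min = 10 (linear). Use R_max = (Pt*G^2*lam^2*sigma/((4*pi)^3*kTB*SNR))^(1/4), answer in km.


G_lin = 10^(26/10) = 398.107171
R^4 = 24000 * 398.107171^2 * 0.036^2 * 84.2 / ((4*pi)^3 * 1.38e-23 * 290 * 3000000.0 * 10)
R^4 = 1.74221e18 m^4
R_max = (1.74221e18)^(1/4) = 36330.8 m = 36.3 km

36.3 km


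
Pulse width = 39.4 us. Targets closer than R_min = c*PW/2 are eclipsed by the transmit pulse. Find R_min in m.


R_min = 3e8 * 39.4e-6 / 2 = 5910.0 m

5910.0 m


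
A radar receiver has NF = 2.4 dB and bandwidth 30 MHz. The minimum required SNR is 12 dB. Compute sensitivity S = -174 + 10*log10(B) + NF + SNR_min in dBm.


10*log10(30000000.0) = 74.77
S = -174 + 74.77 + 2.4 + 12 = -84.8 dBm

-84.8 dBm


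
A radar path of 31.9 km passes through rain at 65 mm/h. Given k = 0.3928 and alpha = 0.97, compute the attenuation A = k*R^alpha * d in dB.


gamma = 0.3928 * 65^0.97 = 22.526693 dB/km
A = 22.526693 * 31.9 = 718.6 dB

718.6 dB


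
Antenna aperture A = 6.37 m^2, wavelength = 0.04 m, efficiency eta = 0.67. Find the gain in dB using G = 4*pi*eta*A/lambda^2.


G_linear = 4*pi*0.67*6.37/0.04^2 = 33520.01
G_dB = 10*log10(33520.01) = 45.3 dB

45.3 dB


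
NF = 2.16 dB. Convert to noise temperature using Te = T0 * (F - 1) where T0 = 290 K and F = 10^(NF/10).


NF_lin = 10^(2.16/10) = 1.644372
Te = 290 * (1.644372 - 1) = 186.9 K

186.9 K


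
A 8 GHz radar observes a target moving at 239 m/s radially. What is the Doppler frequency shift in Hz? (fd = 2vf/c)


fd = 2 * 239 * 8000000000.0 / 3e8 = 12746.7 Hz

12746.7 Hz


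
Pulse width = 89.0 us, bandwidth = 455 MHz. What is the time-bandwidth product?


TBP = 89.0 * 455 = 40495.0

40495.0


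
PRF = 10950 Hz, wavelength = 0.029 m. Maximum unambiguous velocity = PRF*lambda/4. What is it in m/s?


V_ua = 10950 * 0.029 / 4 = 79.4 m/s

79.4 m/s


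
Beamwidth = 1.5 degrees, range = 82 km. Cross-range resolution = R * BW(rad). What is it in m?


BW_rad = 0.026179939
CR = 82000 * 0.026179939 = 2146.8 m

2146.8 m


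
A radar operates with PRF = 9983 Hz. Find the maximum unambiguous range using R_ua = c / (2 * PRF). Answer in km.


R_ua = 3e8 / (2 * 9983) = 15025.5 m = 15.0 km

15.0 km


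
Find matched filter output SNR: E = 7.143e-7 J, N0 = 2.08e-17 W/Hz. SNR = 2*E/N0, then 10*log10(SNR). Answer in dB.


SNR_lin = 2 * 7.143e-7 / 2.08e-17 = 6.868e10
SNR_dB = 10*log10(6.868e10) = 108.4 dB

108.4 dB


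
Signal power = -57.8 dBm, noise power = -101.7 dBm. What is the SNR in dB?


SNR = -57.8 - (-101.7) = 43.9 dB

43.9 dB


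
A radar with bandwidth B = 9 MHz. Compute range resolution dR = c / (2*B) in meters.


dR = 3e8 / (2 * 9000000.0) = 16.67 m

16.67 m


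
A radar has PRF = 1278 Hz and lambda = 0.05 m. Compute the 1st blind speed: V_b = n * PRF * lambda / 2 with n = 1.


V_blind = 1 * 1278 * 0.05 / 2 = 32.0 m/s

32.0 m/s


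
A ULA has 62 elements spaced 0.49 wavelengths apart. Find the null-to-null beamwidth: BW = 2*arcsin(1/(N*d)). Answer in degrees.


1/(N*d) = 1/(62*0.49) = 0.032916
BW = 2*arcsin(0.032916) = 3.8 degrees

3.8 degrees


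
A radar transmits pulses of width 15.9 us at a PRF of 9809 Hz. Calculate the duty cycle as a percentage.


DC = 15.9e-6 * 9809 * 100 = 15.6%

15.6%


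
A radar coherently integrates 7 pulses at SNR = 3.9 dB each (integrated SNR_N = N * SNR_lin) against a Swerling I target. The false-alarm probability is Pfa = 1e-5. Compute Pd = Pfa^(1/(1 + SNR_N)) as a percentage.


SNR_lin = 10^(3.9/10) = 2.45471
SNR_N = 7 * 2.45471 = 17.18297
1/(1 + SNR_N) = 1/18.18297 = 0.0549965
Pd = (1e-5)^0.0549965 = 0.53091
Pd = 53.1%

53.1%


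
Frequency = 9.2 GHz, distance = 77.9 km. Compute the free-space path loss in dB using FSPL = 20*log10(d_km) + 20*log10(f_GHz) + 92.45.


20*log10(77.9) = 37.83
20*log10(9.2) = 19.28
FSPL = 149.6 dB

149.6 dB


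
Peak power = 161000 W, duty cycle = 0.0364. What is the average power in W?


P_avg = 161000 * 0.0364 = 5860.4 W

5860.4 W


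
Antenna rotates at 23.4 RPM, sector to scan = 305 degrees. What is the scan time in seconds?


t = 305 / (23.4 * 360) * 60 = 2.17 s

2.17 s


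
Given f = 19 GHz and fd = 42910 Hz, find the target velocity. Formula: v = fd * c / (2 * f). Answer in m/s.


v = 42910 * 3e8 / (2 * 19000000000.0) = 338.8 m/s

338.8 m/s


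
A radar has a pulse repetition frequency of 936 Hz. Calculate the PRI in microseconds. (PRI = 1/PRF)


PRI = 1/936 = 0.0010683761 s = 1068.4 us

1068.4 us


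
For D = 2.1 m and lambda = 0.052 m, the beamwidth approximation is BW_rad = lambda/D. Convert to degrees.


BW_rad = 0.052 / 2.1 = 0.024762
BW_deg = 1.42 degrees

1.42 degrees


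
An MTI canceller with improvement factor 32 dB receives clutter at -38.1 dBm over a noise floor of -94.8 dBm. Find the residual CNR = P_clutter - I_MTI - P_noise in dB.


CNR = -38.1 - 32 - (-94.8) = 24.7 dB

24.7 dB


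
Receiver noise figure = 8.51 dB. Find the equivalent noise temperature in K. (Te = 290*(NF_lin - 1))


NF_lin = 10^(8.51/10) = 7.095778
Te = 290 * (7.095778 - 1) = 1767.8 K

1767.8 K


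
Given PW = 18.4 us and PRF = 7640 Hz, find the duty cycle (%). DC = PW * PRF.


DC = 18.4e-6 * 7640 * 100 = 14.06%

14.06%


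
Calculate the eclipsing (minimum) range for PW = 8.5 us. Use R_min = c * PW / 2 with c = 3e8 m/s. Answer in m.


R_min = 3e8 * 8.5e-6 / 2 = 1275.0 m

1275.0 m


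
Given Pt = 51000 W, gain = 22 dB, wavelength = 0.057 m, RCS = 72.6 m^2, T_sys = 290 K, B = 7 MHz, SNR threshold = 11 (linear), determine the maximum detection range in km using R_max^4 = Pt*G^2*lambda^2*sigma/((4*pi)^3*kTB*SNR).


G_lin = 10^(22/10) = 158.489319
R^4 = 51000 * 158.489319^2 * 0.057^2 * 72.6 / ((4*pi)^3 * 1.38e-23 * 290 * 7000000.0 * 11)
R^4 = 4.9415e17 m^4
R_max = (4.9415e17)^(1/4) = 26513.4 m = 26.5 km

26.5 km


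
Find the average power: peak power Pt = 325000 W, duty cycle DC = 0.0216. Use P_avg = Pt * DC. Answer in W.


P_avg = 325000 * 0.0216 = 7020.0 W

7020.0 W


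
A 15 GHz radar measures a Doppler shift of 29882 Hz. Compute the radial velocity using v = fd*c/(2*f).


v = 29882 * 3e8 / (2 * 15000000000.0) = 298.8 m/s

298.8 m/s


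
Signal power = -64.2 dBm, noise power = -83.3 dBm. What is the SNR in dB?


SNR = -64.2 - (-83.3) = 19.1 dB

19.1 dB


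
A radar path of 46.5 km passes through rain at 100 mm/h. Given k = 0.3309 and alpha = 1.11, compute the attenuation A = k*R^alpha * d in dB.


gamma = 0.3309 * 100^1.11 = 54.915731 dB/km
A = 54.915731 * 46.5 = 2553.58 dB

2553.58 dB


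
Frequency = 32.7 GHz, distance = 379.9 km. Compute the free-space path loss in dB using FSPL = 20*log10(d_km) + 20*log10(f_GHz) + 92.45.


20*log10(379.9) = 51.59
20*log10(32.7) = 30.29
FSPL = 174.3 dB

174.3 dB


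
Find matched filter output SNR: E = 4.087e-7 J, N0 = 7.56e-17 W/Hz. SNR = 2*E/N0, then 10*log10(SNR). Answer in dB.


SNR_lin = 2 * 4.087e-7 / 7.56e-17 = 1.081e10
SNR_dB = 10*log10(1.081e10) = 100.3 dB

100.3 dB


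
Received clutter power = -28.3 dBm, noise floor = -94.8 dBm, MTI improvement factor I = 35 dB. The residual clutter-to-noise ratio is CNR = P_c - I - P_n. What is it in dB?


CNR = -28.3 - 35 - (-94.8) = 31.5 dB

31.5 dB


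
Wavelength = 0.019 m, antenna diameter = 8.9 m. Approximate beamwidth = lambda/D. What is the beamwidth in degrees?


BW_rad = 0.019 / 8.9 = 0.002135
BW_deg = 0.12 degrees

0.12 degrees


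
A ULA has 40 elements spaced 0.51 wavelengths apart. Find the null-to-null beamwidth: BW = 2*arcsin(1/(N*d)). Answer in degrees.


1/(N*d) = 1/(40*0.51) = 0.04902
BW = 2*arcsin(0.04902) = 5.6 degrees

5.6 degrees


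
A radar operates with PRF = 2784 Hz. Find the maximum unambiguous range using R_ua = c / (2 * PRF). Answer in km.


R_ua = 3e8 / (2 * 2784) = 53879.3 m = 53.9 km

53.9 km


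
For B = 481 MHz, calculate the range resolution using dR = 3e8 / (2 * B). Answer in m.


dR = 3e8 / (2 * 481000000.0) = 0.31 m

0.31 m


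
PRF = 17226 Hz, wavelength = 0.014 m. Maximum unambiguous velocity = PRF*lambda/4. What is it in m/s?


V_ua = 17226 * 0.014 / 4 = 60.3 m/s

60.3 m/s


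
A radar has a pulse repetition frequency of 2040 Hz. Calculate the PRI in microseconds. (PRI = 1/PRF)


PRI = 1/2040 = 0.0004901961 s = 490.2 us

490.2 us


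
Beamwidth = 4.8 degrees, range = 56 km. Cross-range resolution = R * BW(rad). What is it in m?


BW_rad = 0.083775804
CR = 56000 * 0.083775804 = 4691.4 m

4691.4 m


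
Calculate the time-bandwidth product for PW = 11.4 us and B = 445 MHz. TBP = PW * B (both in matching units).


TBP = 11.4 * 445 = 5073.0

5073.0


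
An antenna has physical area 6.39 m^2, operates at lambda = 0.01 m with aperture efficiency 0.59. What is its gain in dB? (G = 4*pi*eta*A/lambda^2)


G_linear = 4*pi*0.59*6.39/0.01^2 = 473764.74
G_dB = 10*log10(473764.74) = 56.8 dB

56.8 dB


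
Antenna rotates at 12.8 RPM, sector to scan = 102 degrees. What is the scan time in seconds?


t = 102 / (12.8 * 360) * 60 = 1.33 s

1.33 s


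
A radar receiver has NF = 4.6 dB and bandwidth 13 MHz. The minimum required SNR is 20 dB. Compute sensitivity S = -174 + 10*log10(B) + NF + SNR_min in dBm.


10*log10(13000000.0) = 71.14
S = -174 + 71.14 + 4.6 + 20 = -78.3 dBm

-78.3 dBm


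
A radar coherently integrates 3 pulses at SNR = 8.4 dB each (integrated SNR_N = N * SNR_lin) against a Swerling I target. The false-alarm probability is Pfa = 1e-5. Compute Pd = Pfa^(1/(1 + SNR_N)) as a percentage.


SNR_lin = 10^(8.4/10) = 6.91831
SNR_N = 3 * 6.91831 = 20.75493
1/(1 + SNR_N) = 1/21.75493 = 0.0459666
Pd = (1e-5)^0.0459666 = 0.58907
Pd = 58.9%

58.9%


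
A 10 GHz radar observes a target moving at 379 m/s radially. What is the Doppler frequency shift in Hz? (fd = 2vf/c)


fd = 2 * 379 * 10000000000.0 / 3e8 = 25266.7 Hz

25266.7 Hz


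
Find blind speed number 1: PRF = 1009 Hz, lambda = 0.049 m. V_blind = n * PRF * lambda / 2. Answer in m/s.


V_blind = 1 * 1009 * 0.049 / 2 = 24.7 m/s

24.7 m/s


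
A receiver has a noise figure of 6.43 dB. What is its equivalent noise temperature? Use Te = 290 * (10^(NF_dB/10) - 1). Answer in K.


NF_lin = 10^(6.43/10) = 4.395416
Te = 290 * (4.395416 - 1) = 984.7 K

984.7 K


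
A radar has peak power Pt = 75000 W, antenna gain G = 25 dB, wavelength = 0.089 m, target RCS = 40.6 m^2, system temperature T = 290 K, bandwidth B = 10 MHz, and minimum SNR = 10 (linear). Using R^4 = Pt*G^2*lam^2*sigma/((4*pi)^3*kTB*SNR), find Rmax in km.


G_lin = 10^(25/10) = 316.227766
R^4 = 75000 * 316.227766^2 * 0.089^2 * 40.6 / ((4*pi)^3 * 1.38e-23 * 290 * 10000000.0 * 10)
R^4 = 3.03711e18 m^4
R_max = (3.03711e18)^(1/4) = 41746.0 m = 41.7 km

41.7 km


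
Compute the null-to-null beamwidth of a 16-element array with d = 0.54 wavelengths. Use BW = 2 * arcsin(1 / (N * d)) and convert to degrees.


1/(N*d) = 1/(16*0.54) = 0.115741
BW = 2*arcsin(0.115741) = 13.3 degrees

13.3 degrees


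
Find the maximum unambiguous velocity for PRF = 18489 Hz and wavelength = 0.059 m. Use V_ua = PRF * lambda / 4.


V_ua = 18489 * 0.059 / 4 = 272.7 m/s

272.7 m/s


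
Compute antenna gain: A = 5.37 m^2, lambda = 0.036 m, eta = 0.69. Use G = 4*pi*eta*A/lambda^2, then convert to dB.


G_linear = 4*pi*0.69*5.37/0.036^2 = 35927.6
G_dB = 10*log10(35927.6) = 45.6 dB

45.6 dB


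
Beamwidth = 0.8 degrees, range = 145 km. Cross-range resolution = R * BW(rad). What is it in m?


BW_rad = 0.013962634
CR = 145000 * 0.013962634 = 2024.6 m

2024.6 m


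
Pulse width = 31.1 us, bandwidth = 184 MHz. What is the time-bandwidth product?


TBP = 31.1 * 184 = 5722.4

5722.4


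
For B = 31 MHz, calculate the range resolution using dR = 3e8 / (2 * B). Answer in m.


dR = 3e8 / (2 * 31000000.0) = 4.84 m

4.84 m


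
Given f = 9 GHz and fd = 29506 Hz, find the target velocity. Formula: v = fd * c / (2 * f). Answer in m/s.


v = 29506 * 3e8 / (2 * 9000000000.0) = 491.8 m/s

491.8 m/s


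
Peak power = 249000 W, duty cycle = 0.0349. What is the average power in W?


P_avg = 249000 * 0.0349 = 8690.1 W

8690.1 W


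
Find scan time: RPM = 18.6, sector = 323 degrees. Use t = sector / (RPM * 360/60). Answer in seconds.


t = 323 / (18.6 * 360) * 60 = 2.89 s

2.89 s


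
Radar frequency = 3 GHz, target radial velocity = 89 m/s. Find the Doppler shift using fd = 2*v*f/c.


fd = 2 * 89 * 3000000000.0 / 3e8 = 1780.0 Hz

1780.0 Hz


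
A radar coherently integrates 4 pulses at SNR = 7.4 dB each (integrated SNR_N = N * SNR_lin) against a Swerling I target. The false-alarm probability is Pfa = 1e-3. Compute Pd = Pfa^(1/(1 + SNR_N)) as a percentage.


SNR_lin = 10^(7.4/10) = 5.49541
SNR_N = 4 * 5.49541 = 21.98164
1/(1 + SNR_N) = 1/22.98164 = 0.043513
Pd = (1e-3)^0.043513 = 0.74039
Pd = 74.0%

74.0%


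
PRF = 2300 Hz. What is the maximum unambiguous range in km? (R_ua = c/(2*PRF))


R_ua = 3e8 / (2 * 2300) = 65217.4 m = 65.2 km

65.2 km


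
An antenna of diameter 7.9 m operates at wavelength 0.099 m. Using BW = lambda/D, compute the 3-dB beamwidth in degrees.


BW_rad = 0.099 / 7.9 = 0.012532
BW_deg = 0.72 degrees

0.72 degrees


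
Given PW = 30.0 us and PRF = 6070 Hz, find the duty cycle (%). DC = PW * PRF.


DC = 30.0e-6 * 6070 * 100 = 18.21%

18.21%


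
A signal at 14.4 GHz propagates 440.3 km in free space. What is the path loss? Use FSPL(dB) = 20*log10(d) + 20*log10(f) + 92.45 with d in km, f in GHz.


20*log10(440.3) = 52.87
20*log10(14.4) = 23.17
FSPL = 168.5 dB

168.5 dB


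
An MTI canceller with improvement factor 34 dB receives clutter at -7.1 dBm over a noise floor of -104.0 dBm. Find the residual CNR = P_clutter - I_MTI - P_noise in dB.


CNR = -7.1 - 34 - (-104.0) = 62.9 dB

62.9 dB


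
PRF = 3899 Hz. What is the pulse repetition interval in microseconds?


PRI = 1/3899 = 0.000256476 s = 256.5 us

256.5 us


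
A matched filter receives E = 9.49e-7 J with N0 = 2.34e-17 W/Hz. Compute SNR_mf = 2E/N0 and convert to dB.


SNR_lin = 2 * 9.49e-7 / 2.34e-17 = 8.111e10
SNR_dB = 10*log10(8.111e10) = 109.1 dB

109.1 dB


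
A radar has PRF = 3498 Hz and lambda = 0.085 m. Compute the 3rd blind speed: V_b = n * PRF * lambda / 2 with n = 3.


V_blind = 3 * 3498 * 0.085 / 2 = 446.0 m/s

446.0 m/s


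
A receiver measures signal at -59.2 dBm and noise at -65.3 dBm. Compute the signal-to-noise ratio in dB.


SNR = -59.2 - (-65.3) = 6.1 dB

6.1 dB


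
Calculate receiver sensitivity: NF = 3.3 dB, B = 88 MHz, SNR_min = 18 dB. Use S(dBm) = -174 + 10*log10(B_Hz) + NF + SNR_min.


10*log10(88000000.0) = 79.44
S = -174 + 79.44 + 3.3 + 18 = -73.3 dBm

-73.3 dBm


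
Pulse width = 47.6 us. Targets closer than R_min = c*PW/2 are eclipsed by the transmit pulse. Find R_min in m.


R_min = 3e8 * 47.6e-6 / 2 = 7140.0 m

7140.0 m


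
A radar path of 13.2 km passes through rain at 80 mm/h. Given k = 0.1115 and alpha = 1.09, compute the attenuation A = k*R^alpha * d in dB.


gamma = 0.1115 * 80^1.09 = 13.232532 dB/km
A = 13.232532 * 13.2 = 174.67 dB

174.67 dB


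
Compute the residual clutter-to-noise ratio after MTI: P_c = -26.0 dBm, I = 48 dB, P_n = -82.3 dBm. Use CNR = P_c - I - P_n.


CNR = -26.0 - 48 - (-82.3) = 8.3 dB

8.3 dB


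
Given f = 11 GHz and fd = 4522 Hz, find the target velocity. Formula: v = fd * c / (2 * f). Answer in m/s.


v = 4522 * 3e8 / (2 * 11000000000.0) = 61.7 m/s

61.7 m/s


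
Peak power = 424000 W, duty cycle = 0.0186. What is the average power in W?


P_avg = 424000 * 0.0186 = 7886.4 W

7886.4 W


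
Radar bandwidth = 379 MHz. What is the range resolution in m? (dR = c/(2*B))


dR = 3e8 / (2 * 379000000.0) = 0.4 m

0.4 m


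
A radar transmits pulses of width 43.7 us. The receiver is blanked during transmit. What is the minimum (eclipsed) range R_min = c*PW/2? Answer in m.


R_min = 3e8 * 43.7e-6 / 2 = 6555.0 m

6555.0 m


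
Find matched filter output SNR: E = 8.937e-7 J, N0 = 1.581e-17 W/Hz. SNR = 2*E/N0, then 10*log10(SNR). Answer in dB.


SNR_lin = 2 * 8.937e-7 / 1.581e-17 = 1.131e11
SNR_dB = 10*log10(1.131e11) = 110.5 dB

110.5 dB


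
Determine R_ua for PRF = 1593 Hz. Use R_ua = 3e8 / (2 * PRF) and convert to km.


R_ua = 3e8 / (2 * 1593) = 94162.0 m = 94.2 km

94.2 km


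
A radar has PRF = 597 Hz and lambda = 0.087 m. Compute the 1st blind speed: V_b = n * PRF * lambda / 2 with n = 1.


V_blind = 1 * 597 * 0.087 / 2 = 26.0 m/s

26.0 m/s


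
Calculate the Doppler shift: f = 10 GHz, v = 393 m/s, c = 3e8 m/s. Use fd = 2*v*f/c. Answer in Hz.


fd = 2 * 393 * 10000000000.0 / 3e8 = 26200.0 Hz

26200.0 Hz


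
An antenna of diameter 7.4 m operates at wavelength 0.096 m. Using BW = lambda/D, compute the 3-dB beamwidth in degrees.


BW_rad = 0.096 / 7.4 = 0.012973
BW_deg = 0.74 degrees

0.74 degrees


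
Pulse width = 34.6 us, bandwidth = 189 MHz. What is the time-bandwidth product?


TBP = 34.6 * 189 = 6539.4

6539.4
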